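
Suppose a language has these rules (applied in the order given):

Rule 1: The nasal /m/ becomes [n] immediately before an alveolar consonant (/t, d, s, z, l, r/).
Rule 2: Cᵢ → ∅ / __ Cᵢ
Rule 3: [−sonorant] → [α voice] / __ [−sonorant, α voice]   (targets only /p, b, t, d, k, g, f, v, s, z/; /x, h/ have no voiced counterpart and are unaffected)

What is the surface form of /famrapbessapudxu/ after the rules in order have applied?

fanrabbesaputxu

Rule 1 (nasal place assimilation): /m/ precedes the alveolar consonant /r/, so it assimilates in place to [n]. /famrapbessapudxu/ → fanrapbessapudxu.
Rule 2 (degemination): /ss/ is a geminate; the first /s/ deletes. /fanrapbessapudxu/ → fanrapbesapudxu.
Rule 3 (regressive voicing assimilation): /p/ precedes the voiced obstruent /b/, so it voices to [b] by assimilation. /d/ precedes the voiceless obstruent /x/, so it devoices to [t] by assimilation. /fanrapbesapudxu/ → fanrabbesaputxu.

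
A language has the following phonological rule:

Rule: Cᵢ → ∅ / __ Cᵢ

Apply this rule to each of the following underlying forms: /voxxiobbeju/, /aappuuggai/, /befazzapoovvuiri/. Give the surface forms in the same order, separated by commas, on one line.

/voxxiobbeju/: /xx/ is a geminate; the first /x/ deletes. /bb/ is a geminate; the first /b/ deletes. → [voxiobeju].
/aappuuggai/: /pp/ is a geminate; the first /p/ deletes. /gg/ is a geminate; the first /g/ deletes. → [aapuugai].
/befazzapoovvuiri/: /zz/ is a geminate; the first /z/ deletes. /vv/ is a geminate; the first /v/ deletes. → [befazapoovuiri].

voxiobeju, aapuugai, befazapoovuiri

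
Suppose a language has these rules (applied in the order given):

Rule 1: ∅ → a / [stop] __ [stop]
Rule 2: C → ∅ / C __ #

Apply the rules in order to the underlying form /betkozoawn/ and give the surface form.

Rule 1 (stop-cluster a-epenthesis): /t/ and /k/ form a stop–stop cluster, so [a] is inserted between them. /betkozoawn/ → betakozoawn.
Rule 2 (final cluster simplification): /n/ is the second consonant of a word-final cluster /wn/, so it deletes. /betakozoawn/ → betakozoaw.

betakozoaw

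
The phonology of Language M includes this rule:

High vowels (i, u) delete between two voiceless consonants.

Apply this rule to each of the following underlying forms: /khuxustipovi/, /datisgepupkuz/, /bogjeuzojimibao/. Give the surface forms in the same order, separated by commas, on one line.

khxstpovi, datsgeppkuz, bogjeuzojimibao

/khuxustipovi/: /u/ is a high vowel flanked by voiceless consonants /h/ and /x/, so it deletes. /u/ is a high vowel flanked by voiceless consonants /x/ and /s/, so it deletes. /i/ is a high vowel flanked by voiceless consonants /t/ and /p/, so it deletes. → [khxstpovi].
/datisgepupkuz/: /i/ is a high vowel flanked by voiceless consonants /t/ and /s/, so it deletes. /u/ is a high vowel flanked by voiceless consonants /p/ and /p/, so it deletes. → [datsgeppkuz].
/bogjeuzojimibao/: the rule's environment is not met; surfaces unchanged as [bogjeuzojimibao].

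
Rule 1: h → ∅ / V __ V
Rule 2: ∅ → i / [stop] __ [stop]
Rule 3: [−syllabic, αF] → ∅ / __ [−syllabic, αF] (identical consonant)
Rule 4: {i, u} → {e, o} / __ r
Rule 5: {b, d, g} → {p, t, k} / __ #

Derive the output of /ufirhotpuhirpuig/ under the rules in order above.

Rule 1 (intervocalic h-deletion): /h/ occurs between vowels /u/ and /i/, so it deletes. /ufirhotpuhirpuig/ → ufirhotpuirpuig.
Rule 2 (stop-cluster i-epenthesis): /t/ and /p/ form a stop–stop cluster, so [i] is inserted between them. /ufirhotpuirpuig/ → ufirhotipuirpuig.
Rule 3 (degemination): no segment meets the environment; /ufirhotipuirpuig/ is unchanged.
Rule 4 (pre-rhotic lowering): /i/ is a high vowel immediately before /r/, so it lowers to [e]. /i/ is a high vowel immediately before /r/, so it lowers to [e]. /ufirhotipuirpuig/ → uferhotipuerpuig.
Rule 5 (final devoicing): /g/ is a voiced stop in word-final position, so it devoices to [k]. /uferhotipuerpuig/ → uferhotipuerpuik.

uferhotipuerpuik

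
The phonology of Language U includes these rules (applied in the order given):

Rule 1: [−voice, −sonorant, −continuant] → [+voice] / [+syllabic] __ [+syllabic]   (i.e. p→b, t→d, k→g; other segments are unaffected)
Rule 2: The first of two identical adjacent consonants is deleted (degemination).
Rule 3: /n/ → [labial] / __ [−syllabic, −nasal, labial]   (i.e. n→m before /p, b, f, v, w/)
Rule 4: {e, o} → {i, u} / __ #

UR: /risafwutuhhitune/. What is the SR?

risafwuduhiduni

Rule 1 (intervocalic voicing): /t/ is a voiceless stop between vowels /u/ and /u/, so it voices to [d]. /t/ is a voiceless stop between vowels /i/ and /u/, so it voices to [d]. /risafwutuhhitune/ → risafwuduhhidune.
Rule 2 (degemination): /hh/ is a geminate; the first /h/ deletes. /risafwuduhhidune/ → risafwuduhidune.
Rule 3 (nasal place assimilation): no segment meets the environment; /risafwuduhidune/ is unchanged.
Rule 4 (final vowel raising): /e/ is a mid vowel in word-final position, so it raises to [i]. /risafwuduhidune/ → risafwuduhiduni.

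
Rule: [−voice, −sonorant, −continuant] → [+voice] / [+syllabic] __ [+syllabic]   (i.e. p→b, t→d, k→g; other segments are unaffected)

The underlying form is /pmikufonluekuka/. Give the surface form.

pmigufonlueguga

Scanning /pmikufonluekuka/: /p/ at position 1 is not in the conditioning environment; /k/ is a voiceless stop between vowels /i/ and /u/, so it voices to [g]; /k/ is a voiceless stop between vowels /e/ and /u/, so it voices to [g]; /k/ is a voiceless stop between vowels /u/ and /a/, so it voices to [g].
Result: [pmigufonlueguga].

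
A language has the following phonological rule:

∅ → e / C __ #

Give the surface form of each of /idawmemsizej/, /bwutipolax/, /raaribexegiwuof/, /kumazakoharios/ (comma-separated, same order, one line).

/idawmemsizej/: the form ends in the consonant /j/, so [e] is inserted word-finally. → [idawmemsizeje].
/bwutipolax/: the form ends in the consonant /x/, so [e] is inserted word-finally. → [bwutipolaxe].
/raaribexegiwuof/: the form ends in the consonant /f/, so [e] is inserted word-finally. → [raaribexegiwuofe].
/kumazakoharios/: the form ends in the consonant /s/, so [e] is inserted word-finally. → [kumazakohariose].

idawmemsizeje, bwutipolaxe, raaribexegiwuofe, kumazakohariose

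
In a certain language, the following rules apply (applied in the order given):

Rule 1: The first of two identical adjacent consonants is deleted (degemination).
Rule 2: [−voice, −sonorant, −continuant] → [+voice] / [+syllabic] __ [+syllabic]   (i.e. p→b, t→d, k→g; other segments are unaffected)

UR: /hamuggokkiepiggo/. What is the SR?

Rule 1 (degemination): /gg/ is a geminate; the first /g/ deletes. /kk/ is a geminate; the first /k/ deletes. /gg/ is a geminate; the first /g/ deletes. /hamuggokkiepiggo/ → hamugokiepigo.
Rule 2 (intervocalic voicing): /k/ is a voiceless stop between vowels /o/ and /i/, so it voices to [g]. /p/ is a voiceless stop between vowels /e/ and /i/, so it voices to [b]. /hamugokiepigo/ → hamugogiebigo.

hamugogiebigo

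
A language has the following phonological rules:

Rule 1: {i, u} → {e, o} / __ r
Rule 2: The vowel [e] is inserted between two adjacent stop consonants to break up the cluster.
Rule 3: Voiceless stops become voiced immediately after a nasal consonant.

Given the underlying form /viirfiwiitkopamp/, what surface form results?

Rule 1 (pre-rhotic lowering): /i/ is a high vowel immediately before /r/, so it lowers to [e]. /viirfiwiitkopamp/ → vierfiwiitkopamp.
Rule 2 (stop-cluster e-epenthesis): /t/ and /k/ form a stop–stop cluster, so [e] is inserted between them. /vierfiwiitkopamp/ → vierfiwiitekopamp.
Rule 3 (post-nasal voicing): /p/ is a voiceless stop immediately after the nasal /m/, so it voices to [b]. /vierfiwiitekopamp/ → vierfiwiitekopamb.

vierfiwiitekopamb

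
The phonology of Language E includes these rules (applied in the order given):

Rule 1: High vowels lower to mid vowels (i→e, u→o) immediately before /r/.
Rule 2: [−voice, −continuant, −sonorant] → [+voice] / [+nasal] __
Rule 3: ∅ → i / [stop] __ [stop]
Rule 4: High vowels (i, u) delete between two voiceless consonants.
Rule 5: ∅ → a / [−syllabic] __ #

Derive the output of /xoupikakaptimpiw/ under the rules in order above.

Rule 1 (pre-rhotic lowering): no segment meets the environment; /xoupikakaptimpiw/ is unchanged.
Rule 2 (post-nasal voicing): /p/ is a voiceless stop immediately after the nasal /m/, so it voices to [b]. /xoupikakaptimpiw/ → xoupikakaptimbiw.
Rule 3 (stop-cluster i-epenthesis): /p/ and /t/ form a stop–stop cluster, so [i] is inserted between them. /xoupikakaptimbiw/ → xoupikakapitimbiw.
Rule 4 (high vowel syncope): /i/ is a high vowel flanked by voiceless consonants /p/ and /k/, so it deletes. /i/ is a high vowel flanked by voiceless consonants /p/ and /t/, so it deletes. /xoupikakapitimbiw/ → xoupkakaptimbiw.
Rule 5 (final a-epenthesis): the form ends in the consonant /w/, so [a] is inserted word-finally. /xoupkakaptimbiw/ → xoupkakaptimbiwa.

xoupkakaptimbiwa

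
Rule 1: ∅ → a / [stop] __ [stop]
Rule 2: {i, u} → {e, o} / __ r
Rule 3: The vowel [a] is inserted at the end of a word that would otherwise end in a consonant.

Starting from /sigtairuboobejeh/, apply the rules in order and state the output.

Rule 1 (stop-cluster a-epenthesis): /g/ and /t/ form a stop–stop cluster, so [a] is inserted between them. /sigtairuboobejeh/ → sigatairuboobejeh.
Rule 2 (pre-rhotic lowering): /i/ is a high vowel immediately before /r/, so it lowers to [e]. /sigatairuboobejeh/ → sigataeruboobejeh.
Rule 3 (final a-epenthesis): the form ends in the consonant /h/, so [a] is inserted word-finally. /sigataeruboobejeh/ → sigataeruboobejeha.

sigataeruboobejeha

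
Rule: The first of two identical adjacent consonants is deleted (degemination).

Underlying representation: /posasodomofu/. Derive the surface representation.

No segment of /posasodomofu/ meets the structural description of the rule, so the form surfaces unchanged.

posasodomofu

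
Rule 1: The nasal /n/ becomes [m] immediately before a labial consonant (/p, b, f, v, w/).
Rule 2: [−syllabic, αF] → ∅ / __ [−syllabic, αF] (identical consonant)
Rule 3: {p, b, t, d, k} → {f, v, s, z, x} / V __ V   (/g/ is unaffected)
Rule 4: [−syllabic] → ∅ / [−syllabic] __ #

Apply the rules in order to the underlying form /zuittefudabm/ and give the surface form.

Rule 1 (nasal place assimilation): no segment meets the environment; /zuittefudabm/ is unchanged.
Rule 2 (degemination): /tt/ is a geminate; the first /t/ deletes. /zuittefudabm/ → zuitefudabm.
Rule 3 (intervocalic spirantization): /t/ is a stop between vowels /i/ and /e/, so it spirantizes to the fricative [s]. /d/ is a stop between vowels /u/ and /a/, so it spirantizes to the fricative [z]. /zuitefudabm/ → zuisefuzabm.
Rule 4 (final cluster simplification): /m/ is the second consonant of a word-final cluster /bm/, so it deletes. /zuisefuzabm/ → zuisefuzab.

zuisefuzab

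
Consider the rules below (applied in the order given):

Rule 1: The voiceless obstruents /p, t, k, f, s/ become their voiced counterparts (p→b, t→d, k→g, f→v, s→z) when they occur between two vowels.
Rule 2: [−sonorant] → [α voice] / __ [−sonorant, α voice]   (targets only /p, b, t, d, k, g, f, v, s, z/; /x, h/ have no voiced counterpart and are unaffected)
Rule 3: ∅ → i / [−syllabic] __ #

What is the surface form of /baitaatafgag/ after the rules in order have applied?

Rule 1 (intervocalic voicing): /t/ is a voiceless obstruent between vowels /i/ and /a/, so it voices to [d]. /t/ is a voiceless obstruent between vowels /a/ and /a/, so it voices to [d]. /baitaatafgag/ → baidaadafgag.
Rule 2 (regressive voicing assimilation): /f/ precedes the voiced obstruent /g/, so it voices to [v] by assimilation. /baidaadafgag/ → baidaadavgag.
Rule 3 (final i-epenthesis): the form ends in the consonant /g/, so [i] is inserted word-finally. /baidaadavgag/ → baidaadavgagi.

baidaadavgagi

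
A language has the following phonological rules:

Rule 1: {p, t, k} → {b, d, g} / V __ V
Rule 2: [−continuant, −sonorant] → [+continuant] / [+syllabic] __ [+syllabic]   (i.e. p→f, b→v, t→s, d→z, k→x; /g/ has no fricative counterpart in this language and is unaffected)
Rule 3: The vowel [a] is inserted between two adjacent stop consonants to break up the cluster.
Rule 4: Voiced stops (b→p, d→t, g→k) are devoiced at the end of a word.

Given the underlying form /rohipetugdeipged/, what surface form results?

rohivezugadeipaget

Rule 1 (intervocalic voicing): /p/ is a voiceless stop between vowels /i/ and /e/, so it voices to [b]. /t/ is a voiceless stop between vowels /e/ and /u/, so it voices to [d]. /rohipetugdeipged/ → rohibedugdeipged.
Rule 2 (intervocalic spirantization): /b/ is a stop between vowels /i/ and /e/, so it spirantizes to the fricative [v]. /d/ is a stop between vowels /e/ and /u/, so it spirantizes to the fricative [z]. /rohibedugdeipged/ → rohivezugdeipged.
Rule 3 (stop-cluster a-epenthesis): /g/ and /d/ form a stop–stop cluster, so [a] is inserted between them. /p/ and /g/ form a stop–stop cluster, so [a] is inserted between them. /rohivezugdeipged/ → rohivezugadeipaged.
Rule 4 (final devoicing): /d/ is a voiced stop in word-final position, so it devoices to [t]. /rohivezugadeipaged/ → rohivezugadeipaget.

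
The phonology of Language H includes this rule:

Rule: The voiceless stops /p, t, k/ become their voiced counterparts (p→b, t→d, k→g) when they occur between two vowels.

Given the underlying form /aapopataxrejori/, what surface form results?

aabobadaxrejori

/p/ is a voiceless stop between vowels /a/ and /o/, so it voices to [b].
/p/ is a voiceless stop between vowels /o/ and /a/, so it voices to [b].
/t/ is a voiceless stop between vowels /a/ and /a/, so it voices to [d].
Surface form: [aabobadaxrejori].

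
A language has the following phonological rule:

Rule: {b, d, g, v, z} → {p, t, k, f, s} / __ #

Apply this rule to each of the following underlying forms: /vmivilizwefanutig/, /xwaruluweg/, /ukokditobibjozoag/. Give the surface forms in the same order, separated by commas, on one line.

/vmivilizwefanutig/: /g/ is a voiced obstruent in word-final position, so it devoices to [k]. → [vmivilizwefanutik].
/xwaruluweg/: /g/ is a voiced obstruent in word-final position, so it devoices to [k]. → [xwaruluwek].
/ukokditobibjozoag/: /g/ is a voiced obstruent in word-final position, so it devoices to [k]. → [ukokditobibjozoak].

vmivilizwefanutik, xwaruluwek, ukokditobibjozoak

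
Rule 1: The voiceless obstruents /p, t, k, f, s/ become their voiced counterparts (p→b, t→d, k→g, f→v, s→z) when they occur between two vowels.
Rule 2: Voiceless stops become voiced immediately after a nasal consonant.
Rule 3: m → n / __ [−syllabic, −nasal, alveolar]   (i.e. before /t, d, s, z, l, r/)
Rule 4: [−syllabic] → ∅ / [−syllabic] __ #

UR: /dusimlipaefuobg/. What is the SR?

Rule 1 (intervocalic voicing): /s/ is a voiceless obstruent between vowels /u/ and /i/, so it voices to [z]. /p/ is a voiceless obstruent between vowels /i/ and /a/, so it voices to [b]. /f/ is a voiceless obstruent between vowels /e/ and /u/, so it voices to [v]. /dusimlipaefuobg/ → duzimlibaevuobg.
Rule 2 (post-nasal voicing): no segment meets the environment; /duzimlibaevuobg/ is unchanged.
Rule 3 (nasal place assimilation): /m/ precedes the alveolar consonant /l/, so it assimilates in place to [n]. /duzimlibaevuobg/ → duzinlibaevuobg.
Rule 4 (final cluster simplification): /g/ is the second consonant of a word-final cluster /bg/, so it deletes. /duzinlibaevuobg/ → duzinlibaevuob.

duzinlibaevuob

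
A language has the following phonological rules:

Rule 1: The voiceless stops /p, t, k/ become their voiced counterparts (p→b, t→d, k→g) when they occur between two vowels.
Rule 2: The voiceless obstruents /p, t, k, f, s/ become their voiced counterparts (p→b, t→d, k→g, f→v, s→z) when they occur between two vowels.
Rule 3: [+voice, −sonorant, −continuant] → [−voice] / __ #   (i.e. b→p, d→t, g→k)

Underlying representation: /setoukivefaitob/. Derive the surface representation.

Rule 1 (intervocalic voicing): /t/ is a voiceless stop between vowels /e/ and /o/, so it voices to [d]. /k/ is a voiceless stop between vowels /u/ and /i/, so it voices to [g]. /t/ is a voiceless stop between vowels /i/ and /o/, so it voices to [d]. /setoukivefaitob/ → sedougivefaidob.
Rule 2 (intervocalic voicing): /f/ is a voiceless obstruent between vowels /e/ and /a/, so it voices to [v]. /sedougivefaidob/ → sedougivevaidob.
Rule 3 (final devoicing): /b/ is a voiced stop in word-final position, so it devoices to [p]. /sedougivevaidob/ → sedougivevaidop.

sedougivevaidop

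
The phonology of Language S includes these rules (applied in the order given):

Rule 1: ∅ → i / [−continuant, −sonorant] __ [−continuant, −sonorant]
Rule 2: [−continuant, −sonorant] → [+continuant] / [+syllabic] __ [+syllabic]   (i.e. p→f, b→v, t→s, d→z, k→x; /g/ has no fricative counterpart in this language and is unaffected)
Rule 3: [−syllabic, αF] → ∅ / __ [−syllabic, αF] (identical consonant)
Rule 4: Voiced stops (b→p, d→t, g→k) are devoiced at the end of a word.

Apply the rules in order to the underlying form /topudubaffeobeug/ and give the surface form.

Rule 1 (stop-cluster i-epenthesis): no segment meets the environment; /topudubaffeobeug/ is unchanged.
Rule 2 (intervocalic spirantization): /p/ is a stop between vowels /o/ and /u/, so it spirantizes to the fricative [f]. /d/ is a stop between vowels /u/ and /u/, so it spirantizes to the fricative [z]. /b/ is a stop between vowels /u/ and /a/, so it spirantizes to the fricative [v]. /b/ is a stop between vowels /o/ and /e/, so it spirantizes to the fricative [v]. /topudubaffeobeug/ → tofuzuvaffeoveug.
Rule 3 (degemination): /ff/ is a geminate; the first /f/ deletes. /tofuzuvaffeoveug/ → tofuzuvafeoveug.
Rule 4 (final devoicing): /g/ is a voiced stop in word-final position, so it devoices to [k]. /tofuzuvafeoveug/ → tofuzuvafeoveuk.

tofuzuvafeoveuk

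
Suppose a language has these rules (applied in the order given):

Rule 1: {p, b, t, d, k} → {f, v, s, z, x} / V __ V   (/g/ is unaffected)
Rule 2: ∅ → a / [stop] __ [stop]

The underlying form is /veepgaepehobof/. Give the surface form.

veepagaefehovof

Rule 1 (intervocalic spirantization): /p/ is a stop between vowels /e/ and /e/, so it spirantizes to the fricative [f]. /b/ is a stop between vowels /o/ and /o/, so it spirantizes to the fricative [v]. /veepgaepehobof/ → veepgaefehovof.
Rule 2 (stop-cluster a-epenthesis): /p/ and /g/ form a stop–stop cluster, so [a] is inserted between them. /veepgaefehovof/ → veepagaefehovof.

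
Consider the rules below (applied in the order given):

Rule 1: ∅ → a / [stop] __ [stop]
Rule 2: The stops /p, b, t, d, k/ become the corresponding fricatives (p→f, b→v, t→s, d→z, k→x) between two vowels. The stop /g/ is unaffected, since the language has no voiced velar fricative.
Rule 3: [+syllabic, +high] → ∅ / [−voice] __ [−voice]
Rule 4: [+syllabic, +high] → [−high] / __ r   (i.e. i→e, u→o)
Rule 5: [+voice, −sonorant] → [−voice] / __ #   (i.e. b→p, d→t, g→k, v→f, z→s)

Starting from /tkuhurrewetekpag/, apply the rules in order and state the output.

taxhorrewesexafak

Rule 1 (stop-cluster a-epenthesis): /t/ and /k/ form a stop–stop cluster, so [a] is inserted between them. /k/ and /p/ form a stop–stop cluster, so [a] is inserted between them. /tkuhurrewetekpag/ → takuhurrewetekapag.
Rule 2 (intervocalic spirantization): /k/ is a stop between vowels /a/ and /u/, so it spirantizes to the fricative [x]. /t/ is a stop between vowels /e/ and /e/, so it spirantizes to the fricative [s]. /k/ is a stop between vowels /e/ and /a/, so it spirantizes to the fricative [x]. /p/ is a stop between vowels /a/ and /a/, so it spirantizes to the fricative [f]. /takuhurrewetekapag/ → taxuhurrewesexafag.
Rule 3 (high vowel syncope): /u/ is a high vowel flanked by voiceless consonants /x/ and /h/, so it deletes. /taxuhurrewesexafag/ → taxhurrewesexafag.
Rule 4 (pre-rhotic lowering): /u/ is a high vowel immediately before /r/, so it lowers to [o]. /taxhurrewesexafag/ → taxhorrewesexafag.
Rule 5 (final devoicing): /g/ is a voiced obstruent in word-final position, so it devoices to [k]. /taxhorrewesexafag/ → taxhorrewesexafak.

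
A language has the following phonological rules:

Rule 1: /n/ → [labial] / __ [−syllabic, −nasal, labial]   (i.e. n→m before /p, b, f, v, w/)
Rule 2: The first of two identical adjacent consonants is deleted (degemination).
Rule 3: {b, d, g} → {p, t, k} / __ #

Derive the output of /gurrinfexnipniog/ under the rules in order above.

Rule 1 (nasal place assimilation): /n/ precedes the labial consonant /f/, so it assimilates in place to [m]. /gurrinfexnipniog/ → gurrimfexnipniog.
Rule 2 (degemination): /rr/ is a geminate; the first /r/ deletes. /gurrimfexnipniog/ → gurimfexnipniog.
Rule 3 (final devoicing): /g/ is a voiced stop in word-final position, so it devoices to [k]. /gurimfexnipniog/ → gurimfexnipniok.

gurimfexnipniok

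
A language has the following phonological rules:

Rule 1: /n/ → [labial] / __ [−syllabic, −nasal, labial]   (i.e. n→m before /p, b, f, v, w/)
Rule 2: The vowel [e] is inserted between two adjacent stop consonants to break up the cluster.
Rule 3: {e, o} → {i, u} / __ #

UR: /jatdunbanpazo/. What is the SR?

jatedumbampazu

Rule 1 (nasal place assimilation): /n/ precedes the labial consonant /b/, so it assimilates in place to [m]. /n/ precedes the labial consonant /p/, so it assimilates in place to [m]. /jatdunbanpazo/ → jatdumbampazo.
Rule 2 (stop-cluster e-epenthesis): /t/ and /d/ form a stop–stop cluster, so [e] is inserted between them. /jatdumbampazo/ → jatedumbampazo.
Rule 3 (final vowel raising): /o/ is a mid vowel in word-final position, so it raises to [u]. /jatedumbampazo/ → jatedumbampazu.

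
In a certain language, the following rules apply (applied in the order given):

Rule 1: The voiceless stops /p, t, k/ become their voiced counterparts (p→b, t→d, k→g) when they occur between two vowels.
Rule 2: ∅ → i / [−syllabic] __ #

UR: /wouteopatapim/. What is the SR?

woudeobadabimi

Rule 1 (intervocalic voicing): /t/ is a voiceless stop between vowels /u/ and /e/, so it voices to [d]. /p/ is a voiceless stop between vowels /o/ and /a/, so it voices to [b]. /t/ is a voiceless stop between vowels /a/ and /a/, so it voices to [d]. /p/ is a voiceless stop between vowels /a/ and /i/, so it voices to [b]. /wouteopatapim/ → woudeobadabim.
Rule 2 (final i-epenthesis): the form ends in the consonant /m/, so [i] is inserted word-finally. /woudeobadabim/ → woudeobadabimi.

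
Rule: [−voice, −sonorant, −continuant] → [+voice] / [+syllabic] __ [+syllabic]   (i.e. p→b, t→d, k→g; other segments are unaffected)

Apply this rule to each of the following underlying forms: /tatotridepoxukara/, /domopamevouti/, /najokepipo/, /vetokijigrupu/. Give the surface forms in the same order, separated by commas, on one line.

/tatotridepoxukara/: /t/ is a voiceless stop between vowels /a/ and /o/, so it voices to [d]. /p/ is a voiceless stop between vowels /e/ and /o/, so it voices to [b]. /k/ is a voiceless stop between vowels /u/ and /a/, so it voices to [g]. → [tadotrideboxugara].
/domopamevouti/: /p/ is a voiceless stop between vowels /o/ and /a/, so it voices to [b]. /t/ is a voiceless stop between vowels /u/ and /i/, so it voices to [d]. → [domobamevoudi].
/najokepipo/: /k/ is a voiceless stop between vowels /o/ and /e/, so it voices to [g]. /p/ is a voiceless stop between vowels /e/ and /i/, so it voices to [b]. /p/ is a voiceless stop between vowels /i/ and /o/, so it voices to [b]. → [najogebibo].
/vetokijigrupu/: /t/ is a voiceless stop between vowels /e/ and /o/, so it voices to [d]. /k/ is a voiceless stop between vowels /o/ and /i/, so it voices to [g]. /p/ is a voiceless stop between vowels /u/ and /u/, so it voices to [b]. → [vedogijigrubu].

tadotrideboxugara, domobamevoudi, najogebibo, vedogijigrubu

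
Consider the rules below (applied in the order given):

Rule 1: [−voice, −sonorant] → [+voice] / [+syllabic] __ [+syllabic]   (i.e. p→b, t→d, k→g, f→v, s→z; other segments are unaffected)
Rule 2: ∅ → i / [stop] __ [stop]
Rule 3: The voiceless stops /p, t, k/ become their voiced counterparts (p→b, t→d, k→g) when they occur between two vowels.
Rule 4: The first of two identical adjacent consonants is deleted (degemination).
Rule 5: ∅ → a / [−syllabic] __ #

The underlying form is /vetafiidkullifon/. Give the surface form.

Rule 1 (intervocalic voicing): /t/ is a voiceless obstruent between vowels /e/ and /a/, so it voices to [d]. /f/ is a voiceless obstruent between vowels /a/ and /i/, so it voices to [v]. /f/ is a voiceless obstruent between vowels /i/ and /o/, so it voices to [v]. /vetafiidkullifon/ → vedaviidkullivon.
Rule 2 (stop-cluster i-epenthesis): /d/ and /k/ form a stop–stop cluster, so [i] is inserted between them. /vedaviidkullivon/ → vedaviidikullivon.
Rule 3 (intervocalic voicing): /k/ is a voiceless stop between vowels /i/ and /u/, so it voices to [g]. /vedaviidikullivon/ → vedaviidigullivon.
Rule 4 (degemination): /ll/ is a geminate; the first /l/ deletes. /vedaviidigullivon/ → vedaviidigulivon.
Rule 5 (final a-epenthesis): the form ends in the consonant /n/, so [a] is inserted word-finally. /vedaviidigulivon/ → vedaviidigulivona.

vedaviidigulivona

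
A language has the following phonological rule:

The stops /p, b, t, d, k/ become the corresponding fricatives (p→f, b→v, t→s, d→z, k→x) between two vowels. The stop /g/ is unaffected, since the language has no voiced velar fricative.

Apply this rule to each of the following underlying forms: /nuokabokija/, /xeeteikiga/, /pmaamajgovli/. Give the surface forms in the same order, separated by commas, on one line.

nuoxavoxija, xeeseixiga, pmaamajgovli

/nuokabokija/: /k/ is a stop between vowels /o/ and /a/, so it spirantizes to the fricative [x]. /b/ is a stop between vowels /a/ and /o/, so it spirantizes to the fricative [v]. /k/ is a stop between vowels /o/ and /i/, so it spirantizes to the fricative [x]. → [nuoxavoxija].
/xeeteikiga/: /t/ is a stop between vowels /e/ and /e/, so it spirantizes to the fricative [s]. /k/ is a stop between vowels /i/ and /i/, so it spirantizes to the fricative [x]. → [xeeseixiga].
/pmaamajgovli/: the rule's environment is not met; surfaces unchanged as [pmaamajgovli].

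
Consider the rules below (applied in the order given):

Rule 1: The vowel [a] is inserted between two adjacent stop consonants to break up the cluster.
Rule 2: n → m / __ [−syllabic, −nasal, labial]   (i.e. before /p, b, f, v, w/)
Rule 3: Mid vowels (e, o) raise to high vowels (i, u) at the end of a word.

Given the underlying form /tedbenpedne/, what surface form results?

Rule 1 (stop-cluster a-epenthesis): /d/ and /b/ form a stop–stop cluster, so [a] is inserted between them. /tedbenpedne/ → tedabenpedne.
Rule 2 (nasal place assimilation): /n/ precedes the labial consonant /p/, so it assimilates in place to [m]. /tedabenpedne/ → tedabempedne.
Rule 3 (final vowel raising): /e/ is a mid vowel in word-final position, so it raises to [i]. /tedabempedne/ → tedabempedni.

tedabempedni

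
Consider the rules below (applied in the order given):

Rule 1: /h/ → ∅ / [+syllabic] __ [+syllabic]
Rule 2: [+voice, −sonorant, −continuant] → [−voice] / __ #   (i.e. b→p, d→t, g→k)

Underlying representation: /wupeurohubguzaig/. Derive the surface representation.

wupeuroubguzaik

Rule 1 (intervocalic h-deletion): /h/ occurs between vowels /o/ and /u/, so it deletes. /wupeurohubguzaig/ → wupeuroubguzaig.
Rule 2 (final devoicing): /g/ is a voiced stop in word-final position, so it devoices to [k]. /wupeuroubguzaig/ → wupeuroubguzaik.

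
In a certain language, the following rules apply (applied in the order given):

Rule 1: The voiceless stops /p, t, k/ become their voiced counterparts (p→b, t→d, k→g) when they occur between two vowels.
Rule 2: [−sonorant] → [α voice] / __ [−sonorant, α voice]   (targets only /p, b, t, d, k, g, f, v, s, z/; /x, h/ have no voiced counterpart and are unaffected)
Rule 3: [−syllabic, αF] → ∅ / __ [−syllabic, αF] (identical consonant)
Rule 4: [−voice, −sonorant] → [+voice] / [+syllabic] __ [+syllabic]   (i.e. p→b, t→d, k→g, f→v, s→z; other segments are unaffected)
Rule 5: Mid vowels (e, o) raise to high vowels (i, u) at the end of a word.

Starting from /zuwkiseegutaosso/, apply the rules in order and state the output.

Rule 1 (intervocalic voicing): /t/ is a voiceless stop between vowels /u/ and /a/, so it voices to [d]. /zuwkiseegutaosso/ → zuwkiseegudaosso.
Rule 2 (regressive voicing assimilation): no segment meets the environment; /zuwkiseegudaosso/ is unchanged.
Rule 3 (degemination): /ss/ is a geminate; the first /s/ deletes. /zuwkiseegudaosso/ → zuwkiseegudaoso.
Rule 4 (intervocalic voicing): /s/ is a voiceless obstruent between vowels /i/ and /e/, so it voices to [z]. /s/ is a voiceless obstruent between vowels /o/ and /o/, so it voices to [z]. /zuwkiseegudaoso/ → zuwkizeegudaozo.
Rule 5 (final vowel raising): /o/ is a mid vowel in word-final position, so it raises to [u]. /zuwkizeegudaozo/ → zuwkizeegudaozu.

zuwkizeegudaozu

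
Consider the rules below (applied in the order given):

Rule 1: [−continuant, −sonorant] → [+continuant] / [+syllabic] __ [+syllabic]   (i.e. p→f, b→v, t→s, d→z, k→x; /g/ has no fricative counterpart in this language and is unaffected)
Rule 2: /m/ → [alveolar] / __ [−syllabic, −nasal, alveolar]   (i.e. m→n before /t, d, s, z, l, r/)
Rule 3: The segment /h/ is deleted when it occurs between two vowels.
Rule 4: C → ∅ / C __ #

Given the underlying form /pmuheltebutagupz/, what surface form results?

Rule 1 (intervocalic spirantization): /b/ is a stop between vowels /e/ and /u/, so it spirantizes to the fricative [v]. /t/ is a stop between vowels /u/ and /a/, so it spirantizes to the fricative [s]. /pmuheltebutagupz/ → pmuheltevusagupz.
Rule 2 (nasal place assimilation): no segment meets the environment; /pmuheltevusagupz/ is unchanged.
Rule 3 (intervocalic h-deletion): /h/ occurs between vowels /u/ and /e/, so it deletes. /pmuheltevusagupz/ → pmueltevusagupz.
Rule 4 (final cluster simplification): /z/ is the second consonant of a word-final cluster /pz/, so it deletes. /pmueltevusagupz/ → pmueltevusagup.

pmueltevusagup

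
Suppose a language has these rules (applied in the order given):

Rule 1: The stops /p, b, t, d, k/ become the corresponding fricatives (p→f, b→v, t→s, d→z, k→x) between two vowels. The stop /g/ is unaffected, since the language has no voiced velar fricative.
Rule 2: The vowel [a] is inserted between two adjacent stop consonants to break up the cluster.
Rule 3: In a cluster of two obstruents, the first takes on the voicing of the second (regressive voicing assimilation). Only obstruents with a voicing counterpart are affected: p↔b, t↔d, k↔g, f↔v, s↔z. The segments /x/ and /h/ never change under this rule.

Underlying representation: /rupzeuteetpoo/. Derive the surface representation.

Rule 1 (intervocalic spirantization): /t/ is a stop between vowels /u/ and /e/, so it spirantizes to the fricative [s]. /rupzeuteetpoo/ → rupzeuseetpoo.
Rule 2 (stop-cluster a-epenthesis): /t/ and /p/ form a stop–stop cluster, so [a] is inserted between them. /rupzeuseetpoo/ → rupzeuseetapoo.
Rule 3 (regressive voicing assimilation): /p/ precedes the voiced obstruent /z/, so it voices to [b] by assimilation. /rupzeuseetapoo/ → rubzeuseetapoo.

rubzeuseetapoo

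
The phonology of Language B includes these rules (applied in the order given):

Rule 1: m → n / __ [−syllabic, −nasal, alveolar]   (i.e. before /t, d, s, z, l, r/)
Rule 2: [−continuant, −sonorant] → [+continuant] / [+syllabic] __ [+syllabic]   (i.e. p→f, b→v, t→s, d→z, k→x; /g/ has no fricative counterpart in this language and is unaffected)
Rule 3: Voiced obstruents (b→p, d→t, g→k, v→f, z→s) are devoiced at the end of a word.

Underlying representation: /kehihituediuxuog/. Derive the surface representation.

kehihisueziuxuok

Rule 1 (nasal place assimilation): no segment meets the environment; /kehihituediuxuog/ is unchanged.
Rule 2 (intervocalic spirantization): /t/ is a stop between vowels /i/ and /u/, so it spirantizes to the fricative [s]. /d/ is a stop between vowels /e/ and /i/, so it spirantizes to the fricative [z]. /kehihituediuxuog/ → kehihisueziuxuog.
Rule 3 (final devoicing): /g/ is a voiced obstruent in word-final position, so it devoices to [k]. /kehihisueziuxuog/ → kehihisueziuxuok.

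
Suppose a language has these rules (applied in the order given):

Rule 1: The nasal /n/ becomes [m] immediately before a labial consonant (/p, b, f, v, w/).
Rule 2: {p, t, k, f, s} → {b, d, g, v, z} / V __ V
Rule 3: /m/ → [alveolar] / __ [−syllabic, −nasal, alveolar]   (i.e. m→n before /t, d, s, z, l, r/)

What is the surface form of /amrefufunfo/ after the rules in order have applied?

anrevuvumfo

Rule 1 (nasal place assimilation): /n/ precedes the labial consonant /f/, so it assimilates in place to [m]. /amrefufunfo/ → amrefufumfo.
Rule 2 (intervocalic voicing): /f/ is a voiceless obstruent between vowels /e/ and /u/, so it voices to [v]. /f/ is a voiceless obstruent between vowels /u/ and /u/, so it voices to [v]. /amrefufumfo/ → amrevuvumfo.
Rule 3 (nasal place assimilation): /m/ precedes the alveolar consonant /r/, so it assimilates in place to [n]. /amrevuvumfo/ → anrevuvumfo.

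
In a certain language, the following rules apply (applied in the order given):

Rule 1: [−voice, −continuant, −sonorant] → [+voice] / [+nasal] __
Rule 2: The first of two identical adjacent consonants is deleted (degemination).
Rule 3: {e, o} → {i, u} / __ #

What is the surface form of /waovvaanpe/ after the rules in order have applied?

waovaanbi

Rule 1 (post-nasal voicing): /p/ is a voiceless stop immediately after the nasal /n/, so it voices to [b]. /waovvaanpe/ → waovvaanbe.
Rule 2 (degemination): /vv/ is a geminate; the first /v/ deletes. /waovvaanbe/ → waovaanbe.
Rule 3 (final vowel raising): /e/ is a mid vowel in word-final position, so it raises to [i]. /waovaanbe/ → waovaanbi.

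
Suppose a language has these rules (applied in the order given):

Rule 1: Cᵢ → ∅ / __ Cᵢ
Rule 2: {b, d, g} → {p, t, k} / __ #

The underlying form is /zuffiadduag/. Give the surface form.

zufiaduak

Rule 1 (degemination): /ff/ is a geminate; the first /f/ deletes. /dd/ is a geminate; the first /d/ deletes. /zuffiadduag/ → zufiaduag.
Rule 2 (final devoicing): /g/ is a voiced stop in word-final position, so it devoices to [k]. /zufiaduag/ → zufiaduak.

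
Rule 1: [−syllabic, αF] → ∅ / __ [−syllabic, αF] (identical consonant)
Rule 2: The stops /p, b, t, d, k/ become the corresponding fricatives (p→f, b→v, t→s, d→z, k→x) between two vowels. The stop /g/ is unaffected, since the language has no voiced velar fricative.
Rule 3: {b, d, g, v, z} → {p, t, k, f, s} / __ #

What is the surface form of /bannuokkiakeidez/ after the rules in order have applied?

banuoxiaxeizes

Rule 1 (degemination): /nn/ is a geminate; the first /n/ deletes. /kk/ is a geminate; the first /k/ deletes. /bannuokkiakeidez/ → banuokiakeidez.
Rule 2 (intervocalic spirantization): /k/ is a stop between vowels /o/ and /i/, so it spirantizes to the fricative [x]. /k/ is a stop between vowels /a/ and /e/, so it spirantizes to the fricative [x]. /d/ is a stop between vowels /i/ and /e/, so it spirantizes to the fricative [z]. /banuokiakeidez/ → banuoxiaxeizez.
Rule 3 (final devoicing): /z/ is a voiced obstruent in word-final position, so it devoices to [s]. /banuoxiaxeizez/ → banuoxiaxeizes.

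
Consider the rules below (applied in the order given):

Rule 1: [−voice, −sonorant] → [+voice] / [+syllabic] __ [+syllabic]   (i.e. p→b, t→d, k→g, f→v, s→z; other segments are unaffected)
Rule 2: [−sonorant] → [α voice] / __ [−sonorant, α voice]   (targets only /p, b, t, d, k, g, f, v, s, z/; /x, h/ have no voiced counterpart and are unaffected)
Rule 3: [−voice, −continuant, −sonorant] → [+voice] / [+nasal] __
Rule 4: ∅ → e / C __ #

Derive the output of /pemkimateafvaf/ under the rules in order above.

pemgimadeavvafe

Rule 1 (intervocalic voicing): /t/ is a voiceless obstruent between vowels /a/ and /e/, so it voices to [d]. /pemkimateafvaf/ → pemkimadeafvaf.
Rule 2 (regressive voicing assimilation): /f/ precedes the voiced obstruent /v/, so it voices to [v] by assimilation. /pemkimadeafvaf/ → pemkimadeavvaf.
Rule 3 (post-nasal voicing): /k/ is a voiceless stop immediately after the nasal /m/, so it voices to [g]. /pemkimadeavvaf/ → pemgimadeavvaf.
Rule 4 (final e-epenthesis): the form ends in the consonant /f/, so [e] is inserted word-finally. /pemgimadeavvaf/ → pemgimadeavvafe.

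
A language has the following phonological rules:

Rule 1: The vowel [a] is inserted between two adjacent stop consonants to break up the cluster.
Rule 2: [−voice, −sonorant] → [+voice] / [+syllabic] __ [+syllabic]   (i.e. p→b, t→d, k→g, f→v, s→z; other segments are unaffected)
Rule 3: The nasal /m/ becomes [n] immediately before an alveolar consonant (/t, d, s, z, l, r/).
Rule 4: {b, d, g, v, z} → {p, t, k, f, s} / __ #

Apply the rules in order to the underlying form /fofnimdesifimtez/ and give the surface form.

Rule 1 (stop-cluster a-epenthesis): no segment meets the environment; /fofnimdesifimtez/ is unchanged.
Rule 2 (intervocalic voicing): /s/ is a voiceless obstruent between vowels /e/ and /i/, so it voices to [z]. /f/ is a voiceless obstruent between vowels /i/ and /i/, so it voices to [v]. /fofnimdesifimtez/ → fofnimdezivimtez.
Rule 3 (nasal place assimilation): /m/ precedes the alveolar consonant /d/, so it assimilates in place to [n]. /m/ precedes the alveolar consonant /t/, so it assimilates in place to [n]. /fofnimdezivimtez/ → fofnindezivintez.
Rule 4 (final devoicing): /z/ is a voiced obstruent in word-final position, so it devoices to [s]. /fofnindezivintez/ → fofnindezivintes.

fofnindezivintes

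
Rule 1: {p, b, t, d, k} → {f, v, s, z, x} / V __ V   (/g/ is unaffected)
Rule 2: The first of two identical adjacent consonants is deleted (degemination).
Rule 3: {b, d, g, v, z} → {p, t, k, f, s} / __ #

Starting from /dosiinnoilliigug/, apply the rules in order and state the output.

dosiinoiliiguk

Rule 1 (intervocalic spirantization): no segment meets the environment; /dosiinnoilliigug/ is unchanged.
Rule 2 (degemination): /nn/ is a geminate; the first /n/ deletes. /ll/ is a geminate; the first /l/ deletes. /dosiinnoilliigug/ → dosiinoiliigug.
Rule 3 (final devoicing): /g/ is a voiced obstruent in word-final position, so it devoices to [k]. /dosiinoiliigug/ → dosiinoiliiguk.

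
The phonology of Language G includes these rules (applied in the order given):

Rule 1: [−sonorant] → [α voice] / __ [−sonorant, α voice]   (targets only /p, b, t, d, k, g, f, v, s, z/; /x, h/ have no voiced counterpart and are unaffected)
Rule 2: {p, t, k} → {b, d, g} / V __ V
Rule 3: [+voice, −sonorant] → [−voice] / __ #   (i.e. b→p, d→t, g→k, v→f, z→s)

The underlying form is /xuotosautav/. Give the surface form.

Rule 1 (regressive voicing assimilation): no segment meets the environment; /xuotosautav/ is unchanged.
Rule 2 (intervocalic voicing): /t/ is a voiceless stop between vowels /o/ and /o/, so it voices to [d]. /t/ is a voiceless stop between vowels /u/ and /a/, so it voices to [d]. /xuotosautav/ → xuodosaudav.
Rule 3 (final devoicing): /v/ is a voiced obstruent in word-final position, so it devoices to [f]. /xuodosaudav/ → xuodosaudaf.

xuodosaudaf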